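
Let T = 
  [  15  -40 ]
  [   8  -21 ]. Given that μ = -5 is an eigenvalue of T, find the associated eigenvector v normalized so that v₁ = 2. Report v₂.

1

T + 5I = [[20, -40], [8, -16]].
Solving (T + 5I)v = 0 gives the eigenspace spanned by (2, 1).
With v₁ = 2, v = (2, 1), so v₂ = 1.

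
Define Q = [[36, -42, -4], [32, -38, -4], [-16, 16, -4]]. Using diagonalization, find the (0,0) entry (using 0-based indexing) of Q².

16

Characteristic polynomial: r^3 + 6r^2 - 16r - 96 = (r - 4)(r + 4)(r + 6), so the eigenvalues are -6, -4, 4.
r=4: eigenvector (5, 4, -2).
r=-6: eigenvector (1, 1, 0).
r=-4: eigenvector (-2, -2, 1).
P = [[5, 1, -2], [4, 1, -2], [-2, 0, 1]], D = diag(4, -6, -4), P⁻¹ = [[1, -1, 0], [0, 1, 2], [2, -2, 1]].
Q² = P·diag(16, 36, 16)·P⁻¹ = [[16, 20, 40], [0, 36, 40], [0, 0, 16]].
The requested entry is 16.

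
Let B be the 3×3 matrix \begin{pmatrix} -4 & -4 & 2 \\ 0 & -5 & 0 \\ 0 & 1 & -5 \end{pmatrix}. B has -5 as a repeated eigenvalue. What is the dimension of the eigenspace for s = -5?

1

B + 5I = [[1, -4, 2], [0, 0, 0], [0, 1, 0]].
This matrix has rank 2, so its null space has dimension 3 − 2 = 1.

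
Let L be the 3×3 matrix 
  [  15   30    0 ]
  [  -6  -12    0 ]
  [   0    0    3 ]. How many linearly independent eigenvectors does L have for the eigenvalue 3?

L − 3I = [[12, 30, 0], [-6, -15, 0], [0, 0, 0]].
This matrix has rank 1, so its null space has dimension 3 − 1 = 2.

2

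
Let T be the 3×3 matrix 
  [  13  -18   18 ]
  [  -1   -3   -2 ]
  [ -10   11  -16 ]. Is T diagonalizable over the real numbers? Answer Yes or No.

Characteristic polynomial: p(μ) = μ^3 + 6μ^2 - 15μ - 100 = (μ - 4)(μ + 5)^2.
μ = -5 has algebraic multiplicity 2; rank(T + 5I) = 2, so geometric multiplicity = 1.
Geometric multiplicity < algebraic multiplicity, so T is not diagonalizable.

No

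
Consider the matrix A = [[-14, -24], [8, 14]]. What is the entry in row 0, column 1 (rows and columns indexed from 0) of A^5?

-384

Characteristic polynomial: t^2 - 4 = (t - 2)(t + 2), so the eigenvalues are -2, 2.
t=2: eigenvector (-3, 2).
t=-2: eigenvector (-2, 1).
P = [[-3, -2], [2, 1]], D = diag(2, -2), P⁻¹ = [[1, 2], [-2, -3]].
A⁵ = P·diag(32, -32)·P⁻¹ = [[-224, -384], [128, 224]].
The requested entry is -384.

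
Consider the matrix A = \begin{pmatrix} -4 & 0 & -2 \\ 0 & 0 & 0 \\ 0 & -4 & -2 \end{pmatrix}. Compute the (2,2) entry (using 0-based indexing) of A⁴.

Characteristic polynomial: s^3 + 6s^2 + 8s = s(s + 2)(s + 4), so the eigenvalues are -4, -2, 0.
s=-4: eigenvector (1, 0, 0).
s=0: eigenvector (1, 1, -2).
s=-2: eigenvector (-1, 0, 1).
P = [[1, 1, -1], [0, 1, 0], [0, -2, 1]], D = diag(-4, 0, -2), P⁻¹ = [[1, 1, 1], [0, 1, 0], [0, 2, 1]].
A⁴ = P·diag(256, 0, 16)·P⁻¹ = [[256, 224, 240], [0, 0, 0], [0, 32, 16]].
The requested entry is 16.

16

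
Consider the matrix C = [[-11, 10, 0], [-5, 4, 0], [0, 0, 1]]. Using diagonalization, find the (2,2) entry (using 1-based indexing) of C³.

Characteristic polynomial: s^3 + 6s^2 - s - 6 = (s - 1)(s + 1)(s + 6), so the eigenvalues are -6, -1, 1.
s=1: eigenvector (0, 0, 1).
s=-6: eigenvector (2, 1, 0).
s=-1: eigenvector (-1, -1, 0).
P = [[0, 2, -1], [0, 1, -1], [1, 0, 0]], D = diag(1, -6, -1), P⁻¹ = [[0, 0, 1], [1, -1, 0], [1, -2, 0]].
C³ = P·diag(1, -216, -1)·P⁻¹ = [[-431, 430, 0], [-215, 214, 0], [0, 0, 1]].
The requested entry is 214.

214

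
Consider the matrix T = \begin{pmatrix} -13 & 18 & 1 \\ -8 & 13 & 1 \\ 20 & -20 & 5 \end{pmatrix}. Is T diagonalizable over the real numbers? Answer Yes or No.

Characteristic polynomial: p(s) = s^3 - 5s^2 - 25s + 125 = (s - 5)^2(s + 5).
s = 5 has algebraic multiplicity 2; rank(T − 5I) = 2, so geometric multiplicity = 1.
Geometric multiplicity < algebraic multiplicity, so T is not diagonalizable.

No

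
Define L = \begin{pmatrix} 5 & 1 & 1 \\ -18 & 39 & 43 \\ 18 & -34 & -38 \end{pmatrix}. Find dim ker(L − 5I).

L − 5I = [[0, 1, 1], [-18, 34, 43], [18, -34, -43]].
This matrix has rank 2, so its null space has dimension 3 − 2 = 1.

1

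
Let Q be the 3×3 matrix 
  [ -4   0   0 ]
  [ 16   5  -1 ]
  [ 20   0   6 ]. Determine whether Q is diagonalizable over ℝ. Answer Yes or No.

Characteristic polynomial: p(λ) = λ^3 - 7λ^2 - 14λ + 120 = (λ - 6)(λ - 5)(λ + 4).
All 3 eigenvalues are distinct, so Q is diagonalizable.

Yes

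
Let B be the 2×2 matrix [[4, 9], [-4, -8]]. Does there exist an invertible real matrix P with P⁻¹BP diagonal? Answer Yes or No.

No

Characteristic polynomial: p(s) = s^2 + 4s + 4 = (s + 2)^2.
s = -2 has algebraic multiplicity 2; rank(B + 2I) = 1, so geometric multiplicity = 1.
Geometric multiplicity < algebraic multiplicity, so B is not diagonalizable.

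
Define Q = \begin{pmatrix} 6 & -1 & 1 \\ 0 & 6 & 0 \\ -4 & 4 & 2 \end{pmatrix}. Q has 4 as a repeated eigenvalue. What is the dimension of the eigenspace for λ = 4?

Q − 4I = [[2, -1, 1], [0, 2, 0], [-4, 4, -2]].
This matrix has rank 2, so its null space has dimension 3 − 2 = 1.

1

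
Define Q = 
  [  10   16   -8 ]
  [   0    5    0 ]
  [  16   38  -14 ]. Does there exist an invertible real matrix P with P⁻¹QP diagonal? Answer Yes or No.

Yes

Characteristic polynomial: p(μ) = μ^3 - μ^2 - 32μ + 60 = (μ - 5)(μ - 2)(μ + 6).
All 3 eigenvalues are distinct, so Q is diagonalizable.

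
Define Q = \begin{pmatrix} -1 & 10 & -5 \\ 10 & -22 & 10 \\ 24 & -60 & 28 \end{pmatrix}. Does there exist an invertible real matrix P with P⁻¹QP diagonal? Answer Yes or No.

Characteristic polynomial: p(t) = t^3 - 5t^2 - 2t + 24 = (t - 4)(t - 3)(t + 2).
All 3 eigenvalues are distinct, so Q is diagonalizable.

Yes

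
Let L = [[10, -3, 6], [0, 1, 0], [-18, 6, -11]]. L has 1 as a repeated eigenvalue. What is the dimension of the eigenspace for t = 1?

L − 1I = [[9, -3, 6], [0, 0, 0], [-18, 6, -12]].
This matrix has rank 1, so its null space has dimension 3 − 1 = 2.

2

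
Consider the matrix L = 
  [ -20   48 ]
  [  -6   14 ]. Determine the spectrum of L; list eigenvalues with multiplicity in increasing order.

Characteristic polynomial: p(s) = s^2 + 6s + 8 = (s + 2)(s + 4).
Roots (with multiplicity): -4, -2.

-4, -2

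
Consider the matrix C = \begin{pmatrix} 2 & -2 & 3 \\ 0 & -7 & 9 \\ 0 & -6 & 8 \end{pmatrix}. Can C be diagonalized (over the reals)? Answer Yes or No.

No

Characteristic polynomial: p(r) = r^3 - 3r^2 + 4 = (r - 2)^2(r + 1).
r = 2 has algebraic multiplicity 2; rank(C − 2I) = 2, so geometric multiplicity = 1.
Geometric multiplicity < algebraic multiplicity, so C is not diagonalizable.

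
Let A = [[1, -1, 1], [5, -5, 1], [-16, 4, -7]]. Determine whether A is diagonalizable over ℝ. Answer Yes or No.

Characteristic polynomial: p(t) = t^3 + 11t^2 + 40t + 48 = (t + 3)(t + 4)^2.
t = -4 has algebraic multiplicity 2; rank(A + 4I) = 2, so geometric multiplicity = 1.
Geometric multiplicity < algebraic multiplicity, so A is not diagonalizable.

No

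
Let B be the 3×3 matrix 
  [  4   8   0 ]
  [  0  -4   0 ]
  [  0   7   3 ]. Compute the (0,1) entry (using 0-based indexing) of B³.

Characteristic polynomial: r^3 - 3r^2 - 16r + 48 = (r - 4)(r - 3)(r + 4), so the eigenvalues are -4, 3, 4.
r=4: eigenvector (1, 0, 0).
r=3: eigenvector (0, 0, 1).
r=-4: eigenvector (-1, 1, -1).
P = [[1, 0, -1], [0, 0, 1], [0, 1, -1]], D = diag(4, 3, -4), P⁻¹ = [[1, 1, 0], [0, 1, 1], [0, 1, 0]].
B³ = P·diag(64, 27, -64)·P⁻¹ = [[64, 128, 0], [0, -64, 0], [0, 91, 27]].
The requested entry is 128.

128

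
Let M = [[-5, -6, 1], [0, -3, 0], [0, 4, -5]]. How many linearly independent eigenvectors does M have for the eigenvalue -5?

M + 5I = [[0, -6, 1], [0, 2, 0], [0, 4, 0]].
This matrix has rank 2, so its null space has dimension 3 − 2 = 1.

1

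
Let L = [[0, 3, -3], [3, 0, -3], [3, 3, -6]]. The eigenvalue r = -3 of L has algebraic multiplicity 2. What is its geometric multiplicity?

2

L + 3I = [[3, 3, -3], [3, 3, -3], [3, 3, -3]].
This matrix has rank 1, so its null space has dimension 3 − 1 = 2.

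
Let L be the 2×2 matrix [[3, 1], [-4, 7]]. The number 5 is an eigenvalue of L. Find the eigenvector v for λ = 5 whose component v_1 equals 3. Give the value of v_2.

L − 5I = [[-2, 1], [-4, 2]].
Solving (L − 5I)v = 0 gives the eigenspace spanned by (3, 6).
With v_1 = 3, v = (3, 6), so v_2 = 6.

6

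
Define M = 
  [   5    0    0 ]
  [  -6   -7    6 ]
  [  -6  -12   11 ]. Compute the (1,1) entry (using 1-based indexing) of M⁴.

625

Characteristic polynomial: r^3 - 9r^2 + 15r + 25 = (r - 5)^2(r + 1), so the eigenvalues are -1, 5, 5.
r=-1: eigenvector (0, -1, -1).
r=5: eigenvector (0, 1, 2).
r=5: eigenvector (1, -1, -1).
P = [[0, 0, 1], [-1, 1, -1], [-1, 2, -1]], D = diag(-1, 5, 5), P⁻¹ = [[-1, -2, 1], [0, -1, 1], [1, 0, 0]].
M⁴ = P·diag(1, 625, 625)·P⁻¹ = [[625, 0, 0], [-624, -623, 624], [-624, -1248, 1249]].
The requested entry is 625.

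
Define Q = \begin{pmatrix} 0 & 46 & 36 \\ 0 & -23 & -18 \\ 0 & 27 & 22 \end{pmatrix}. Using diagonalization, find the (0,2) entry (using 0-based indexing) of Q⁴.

Characteristic polynomial: t^3 + t^2 - 20t = t(t - 4)(t + 5), so the eigenvalues are -5, 0, 4.
t=0: eigenvector (1, 0, 0).
t=-5: eigenvector (-2, 1, -1).
t=4: eigenvector (4, -2, 3).
P = [[1, -2, 4], [0, 1, -2], [0, -1, 3]], D = diag(0, -5, 4), P⁻¹ = [[1, 2, 0], [0, 3, 2], [0, 1, 1]].
Q⁴ = P·diag(0, 625, 256)·P⁻¹ = [[0, -2726, -1476], [0, 1363, 738], [0, -1107, -482]].
The requested entry is -1476.

-1476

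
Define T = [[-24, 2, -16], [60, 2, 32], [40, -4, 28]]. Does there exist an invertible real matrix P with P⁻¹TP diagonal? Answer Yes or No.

Characteristic polynomial: p(λ) = λ^3 - 6λ^2 - 16λ + 96 = (λ - 6)(λ - 4)(λ + 4).
All 3 eigenvalues are distinct, so T is diagonalizable.

Yes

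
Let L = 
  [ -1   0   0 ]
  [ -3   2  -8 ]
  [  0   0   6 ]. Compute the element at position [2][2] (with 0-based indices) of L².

Characteristic polynomial: μ^3 - 7μ^2 + 4μ + 12 = (μ - 6)(μ - 2)(μ + 1), so the eigenvalues are -1, 2, 6.
μ=6: eigenvector (0, -2, 1).
μ=2: eigenvector (0, 1, 0).
μ=-1: eigenvector (1, 1, 0).
P = [[0, 0, 1], [-2, 1, 1], [1, 0, 0]], D = diag(6, 2, -1), P⁻¹ = [[0, 0, 1], [-1, 1, 2], [1, 0, 0]].
L² = P·diag(36, 4, 1)·P⁻¹ = [[1, 0, 0], [-3, 4, -64], [0, 0, 36]].
The requested entry is 36.

36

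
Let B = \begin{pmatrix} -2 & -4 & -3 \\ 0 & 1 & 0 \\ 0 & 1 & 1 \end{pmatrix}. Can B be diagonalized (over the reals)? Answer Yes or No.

No

Characteristic polynomial: p(s) = s^3 - 3s + 2 = (s - 1)^2(s + 2).
s = 1 has algebraic multiplicity 2; rank(B − 1I) = 2, so geometric multiplicity = 1.
Geometric multiplicity < algebraic multiplicity, so B is not diagonalizable.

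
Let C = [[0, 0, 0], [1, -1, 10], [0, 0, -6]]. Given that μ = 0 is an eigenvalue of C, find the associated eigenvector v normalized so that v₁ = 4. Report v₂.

4

C = [[0, 0, 0], [1, -1, 10], [0, 0, -6]].
Solving (C)v = 0 gives the eigenspace spanned by (4, 4, 0).
With v₁ = 4, v = (4, 4, 0), so v₂ = 4.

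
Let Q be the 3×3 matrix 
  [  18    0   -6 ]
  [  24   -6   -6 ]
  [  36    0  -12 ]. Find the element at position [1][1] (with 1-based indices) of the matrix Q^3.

Characteristic polynomial: t^3 - 36t = t(t - 6)(t + 6), so the eigenvalues are -6, 0, 6.
t=6: eigenvector (1, 1, 2).
t=-6: eigenvector (0, 1, 0).
t=0: eigenvector (1, 1, 3).
P = [[1, 0, 1], [1, 1, 1], [2, 0, 3]], D = diag(6, -6, 0), P⁻¹ = [[3, 0, -1], [-1, 1, 0], [-2, 0, 1]].
Q³ = P·diag(216, -216, 0)·P⁻¹ = [[648, 0, -216], [864, -216, -216], [1296, 0, -432]].
The requested entry is 648.

648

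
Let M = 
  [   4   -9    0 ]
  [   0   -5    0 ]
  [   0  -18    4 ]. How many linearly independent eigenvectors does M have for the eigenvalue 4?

2

M − 4I = [[0, -9, 0], [0, -9, 0], [0, -18, 0]].
This matrix has rank 1, so its null space has dimension 3 − 1 = 2.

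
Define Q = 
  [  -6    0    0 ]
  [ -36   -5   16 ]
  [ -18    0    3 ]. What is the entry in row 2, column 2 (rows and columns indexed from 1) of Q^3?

Characteristic polynomial: r^3 + 8r^2 - 3r - 90 = (r - 3)(r + 5)(r + 6), so the eigenvalues are -6, -5, 3.
r=-6: eigenvector (1, 4, 2).
r=-5: eigenvector (0, 1, 0).
r=3: eigenvector (0, 2, 1).
P = [[1, 0, 0], [4, 1, 2], [2, 0, 1]], D = diag(-6, -5, 3), P⁻¹ = [[1, 0, 0], [0, 1, -2], [-2, 0, 1]].
Q³ = P·diag(-216, -125, 27)·P⁻¹ = [[-216, 0, 0], [-972, -125, 304], [-486, 0, 27]].
The requested entry is -125.

-125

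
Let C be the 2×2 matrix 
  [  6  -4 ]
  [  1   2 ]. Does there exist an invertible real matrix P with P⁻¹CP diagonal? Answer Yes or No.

No

Characteristic polynomial: p(s) = s^2 - 8s + 16 = (s - 4)^2.
s = 4 has algebraic multiplicity 2; rank(C − 4I) = 1, so geometric multiplicity = 1.
Geometric multiplicity < algebraic multiplicity, so C is not diagonalizable.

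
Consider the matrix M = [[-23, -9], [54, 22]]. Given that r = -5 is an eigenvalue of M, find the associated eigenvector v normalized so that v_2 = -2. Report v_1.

M + 5I = [[-18, -9], [54, 27]].
Solving (M + 5I)v = 0 gives the eigenspace spanned by (1, -2).
With v_2 = -2, v = (1, -2), so v_1 = 1.

1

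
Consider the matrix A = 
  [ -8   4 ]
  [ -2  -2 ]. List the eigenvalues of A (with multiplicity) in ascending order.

-6, -4

Characteristic polynomial: p(r) = r^2 + 10r + 24 = (r + 4)(r + 6).
Roots (with multiplicity): -6, -4.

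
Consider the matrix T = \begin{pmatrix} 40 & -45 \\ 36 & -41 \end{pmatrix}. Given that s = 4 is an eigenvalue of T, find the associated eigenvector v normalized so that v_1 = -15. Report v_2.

T − 4I = [[36, -45], [36, -45]].
Solving (T − 4I)v = 0 gives the eigenspace spanned by (-15, -12).
With v_1 = -15, v = (-15, -12), so v_2 = -12.

-12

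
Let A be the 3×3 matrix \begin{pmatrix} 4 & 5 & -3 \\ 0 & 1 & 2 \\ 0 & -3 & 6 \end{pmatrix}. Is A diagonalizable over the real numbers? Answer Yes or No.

Characteristic polynomial: p(t) = t^3 - 11t^2 + 40t - 48 = (t - 4)^2(t - 3).
t = 4 has algebraic multiplicity 2; rank(A − 4I) = 2, so geometric multiplicity = 1.
Geometric multiplicity < algebraic multiplicity, so A is not diagonalizable.

No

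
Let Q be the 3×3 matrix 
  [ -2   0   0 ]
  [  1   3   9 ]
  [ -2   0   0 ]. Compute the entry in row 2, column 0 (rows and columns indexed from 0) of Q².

Characteristic polynomial: λ^3 - λ^2 - 6λ = λ(λ - 3)(λ + 2), so the eigenvalues are -2, 0, 3.
λ=3: eigenvector (0, 1, 0).
λ=0: eigenvector (0, 3, -1).
λ=-2: eigenvector (1, -2, 1).
P = [[0, 0, 1], [1, 3, -2], [0, -1, 1]], D = diag(3, 0, -2), P⁻¹ = [[-1, 1, 3], [1, 0, -1], [1, 0, 0]].
Q² = P·diag(9, 0, 4)·P⁻¹ = [[4, 0, 0], [-17, 9, 27], [4, 0, 0]].
The requested entry is 4.

4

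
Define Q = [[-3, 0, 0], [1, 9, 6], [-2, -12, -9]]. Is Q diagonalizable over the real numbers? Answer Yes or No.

Characteristic polynomial: p(t) = t^3 + 3t^2 - 9t - 27 = (t - 3)(t + 3)^2.
t = -3 has algebraic multiplicity 2; rank(Q + 3I) = 2, so geometric multiplicity = 1.
Geometric multiplicity < algebraic multiplicity, so Q is not diagonalizable.

No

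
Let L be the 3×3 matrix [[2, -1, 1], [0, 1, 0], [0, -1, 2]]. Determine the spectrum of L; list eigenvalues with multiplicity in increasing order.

1, 2, 2

Characteristic polynomial: p(t) = t^3 - 5t^2 + 8t - 4 = (t - 2)^2(t - 1).
Roots (with multiplicity): 1, 2, 2.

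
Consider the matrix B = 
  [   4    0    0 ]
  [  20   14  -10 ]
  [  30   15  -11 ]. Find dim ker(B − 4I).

B − 4I = [[0, 0, 0], [20, 10, -10], [30, 15, -15]].
This matrix has rank 1, so its null space has dimension 3 − 1 = 2.

2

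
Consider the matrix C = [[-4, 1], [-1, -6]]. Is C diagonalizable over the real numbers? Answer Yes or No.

Characteristic polynomial: p(s) = s^2 + 10s + 25 = (s + 5)^2.
s = -5 has algebraic multiplicity 2; rank(C + 5I) = 1, so geometric multiplicity = 1.
Geometric multiplicity < algebraic multiplicity, so C is not diagonalizable.

No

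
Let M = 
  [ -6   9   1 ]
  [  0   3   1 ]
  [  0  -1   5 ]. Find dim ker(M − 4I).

1

M − 4I = [[-10, 9, 1], [0, -1, 1], [0, -1, 1]].
This matrix has rank 2, so its null space has dimension 3 − 2 = 1.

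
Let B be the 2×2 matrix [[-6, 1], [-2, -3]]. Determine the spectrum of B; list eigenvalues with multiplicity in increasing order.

-5, -4

Characteristic polynomial: p(t) = t^2 + 9t + 20 = (t + 4)(t + 5).
Roots (with multiplicity): -5, -4.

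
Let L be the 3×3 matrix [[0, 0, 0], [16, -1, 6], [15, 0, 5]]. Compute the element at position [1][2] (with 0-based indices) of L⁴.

Characteristic polynomial: t^3 - 4t^2 - 5t = t(t - 5)(t + 1), so the eigenvalues are -1, 0, 5.
t=0: eigenvector (1, -2, -3).
t=-1: eigenvector (0, 1, 0).
t=5: eigenvector (0, 1, 1).
P = [[1, 0, 0], [-2, 1, 1], [-3, 0, 1]], D = diag(0, -1, 5), P⁻¹ = [[1, 0, 0], [-1, 1, -1], [3, 0, 1]].
L⁴ = P·diag(0, 1, 625)·P⁻¹ = [[0, 0, 0], [1874, 1, 624], [1875, 0, 625]].
The requested entry is 624.

624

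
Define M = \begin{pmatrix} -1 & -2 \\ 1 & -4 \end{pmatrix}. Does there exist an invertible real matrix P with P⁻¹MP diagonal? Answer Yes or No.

Characteristic polynomial: p(s) = s^2 + 5s + 6 = (s + 2)(s + 3).
All 2 eigenvalues are distinct, so M is diagonalizable.

Yes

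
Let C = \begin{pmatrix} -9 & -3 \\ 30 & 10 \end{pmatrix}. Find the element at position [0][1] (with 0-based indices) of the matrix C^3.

-3

Characteristic polynomial: t^2 - t = t(t - 1), so the eigenvalues are 0, 1.
t=0: eigenvector (1, -3).
t=1: eigenvector (-3, 10).
P = [[1, -3], [-3, 10]], D = diag(0, 1), P⁻¹ = [[10, 3], [3, 1]].
C³ = P·diag(0, 1)·P⁻¹ = [[-9, -3], [30, 10]].
The requested entry is -3.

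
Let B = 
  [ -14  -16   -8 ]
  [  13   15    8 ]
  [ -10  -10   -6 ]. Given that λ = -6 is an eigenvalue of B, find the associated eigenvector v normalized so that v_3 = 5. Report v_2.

-5

B + 6I = [[-8, -16, -8], [13, 21, 8], [-10, -10, 0]].
Solving (B + 6I)v = 0 gives the eigenspace spanned by (5, -5, 5).
With v_3 = 5, v = (5, -5, 5), so v_2 = -5.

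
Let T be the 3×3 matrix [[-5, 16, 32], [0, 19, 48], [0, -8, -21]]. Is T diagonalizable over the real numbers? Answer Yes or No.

Characteristic polynomial: p(μ) = μ^3 + 7μ^2 - 5μ - 75 = (μ - 3)(μ + 5)^2.
μ = -5 has algebraic multiplicity 2; rank(T + 5I) = 1, so geometric multiplicity = 2.
Every eigenvalue has geometric = algebraic multiplicity, so T is diagonalizable.

Yes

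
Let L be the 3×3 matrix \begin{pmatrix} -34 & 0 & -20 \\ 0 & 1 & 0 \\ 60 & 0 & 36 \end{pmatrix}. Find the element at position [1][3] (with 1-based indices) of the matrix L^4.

-2080

Characteristic polynomial: λ^3 - 3λ^2 - 22λ + 24 = (λ - 6)(λ - 1)(λ + 4), so the eigenvalues are -4, 1, 6.
λ=-4: eigenvector (2, 0, -3).
λ=1: eigenvector (0, 1, 0).
λ=6: eigenvector (1, 0, -2).
P = [[2, 0, 1], [0, 1, 0], [-3, 0, -2]], D = diag(-4, 1, 6), P⁻¹ = [[2, 0, 1], [0, 1, 0], [-3, 0, -2]].
L⁴ = P·diag(256, 1, 1296)·P⁻¹ = [[-2864, 0, -2080], [0, 1, 0], [6240, 0, 4416]].
The requested entry is -2080.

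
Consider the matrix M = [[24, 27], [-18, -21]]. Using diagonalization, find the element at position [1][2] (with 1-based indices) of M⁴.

Characteristic polynomial: λ^2 - 3λ - 18 = (λ - 6)(λ + 3), so the eigenvalues are -3, 6.
λ=-3: eigenvector (-1, 1).
λ=6: eigenvector (-3, 2).
P = [[-1, -3], [1, 2]], D = diag(-3, 6), P⁻¹ = [[2, 3], [-1, -1]].
M⁴ = P·diag(81, 1296)·P⁻¹ = [[3726, 3645], [-2430, -2349]].
The requested entry is 3645.

3645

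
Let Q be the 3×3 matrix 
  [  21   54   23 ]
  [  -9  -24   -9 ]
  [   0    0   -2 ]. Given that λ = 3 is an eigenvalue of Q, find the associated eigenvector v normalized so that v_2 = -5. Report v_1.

Q − 3I = [[18, 54, 23], [-9, -27, -9], [0, 0, -5]].
Solving (Q − 3I)v = 0 gives the eigenspace spanned by (15, -5, 0).
With v_2 = -5, v = (15, -5, 0), so v_1 = 15.

15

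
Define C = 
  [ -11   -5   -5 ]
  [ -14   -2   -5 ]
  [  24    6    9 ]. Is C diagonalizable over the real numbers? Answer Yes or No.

Characteristic polynomial: p(λ) = λ^3 + 4λ^2 - 15λ - 18 = (λ - 3)(λ + 1)(λ + 6).
All 3 eigenvalues are distinct, so C is diagonalizable.

Yes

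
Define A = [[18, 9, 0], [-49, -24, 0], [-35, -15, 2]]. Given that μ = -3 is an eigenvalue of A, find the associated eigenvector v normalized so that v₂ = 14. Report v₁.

A + 3I = [[21, 9, 0], [-49, -21, 0], [-35, -15, 5]].
Solving (A + 3I)v = 0 gives the eigenspace spanned by (-6, 14, 0).
With v₂ = 14, v = (-6, 14, 0), so v₁ = -6.

-6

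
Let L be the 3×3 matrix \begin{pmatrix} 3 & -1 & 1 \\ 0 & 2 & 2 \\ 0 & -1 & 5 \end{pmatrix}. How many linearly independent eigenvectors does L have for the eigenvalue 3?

L − 3I = [[0, -1, 1], [0, -1, 2], [0, -1, 2]].
This matrix has rank 2, so its null space has dimension 3 − 2 = 1.

1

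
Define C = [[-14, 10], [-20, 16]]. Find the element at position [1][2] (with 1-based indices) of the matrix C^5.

8800

Characteristic polynomial: s^2 - 2s - 24 = (s - 6)(s + 4), so the eigenvalues are -4, 6.
s=6: eigenvector (1, 2).
s=-4: eigenvector (1, 1).
P = [[1, 1], [2, 1]], D = diag(6, -4), P⁻¹ = [[-1, 1], [2, -1]].
C⁵ = P·diag(7776, -1024)·P⁻¹ = [[-9824, 8800], [-17600, 16576]].
The requested entry is 8800.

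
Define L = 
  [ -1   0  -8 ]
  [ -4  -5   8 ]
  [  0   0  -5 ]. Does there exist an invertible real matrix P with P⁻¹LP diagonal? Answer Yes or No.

Yes

Characteristic polynomial: p(t) = t^3 + 11t^2 + 35t + 25 = (t + 1)(t + 5)^2.
t = -5 has algebraic multiplicity 2; rank(L + 5I) = 1, so geometric multiplicity = 2.
Every eigenvalue has geometric = algebraic multiplicity, so L is diagonalizable.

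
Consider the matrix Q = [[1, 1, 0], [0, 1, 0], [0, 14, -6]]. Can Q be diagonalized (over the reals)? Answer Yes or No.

Characteristic polynomial: p(λ) = λ^3 + 4λ^2 - 11λ + 6 = (λ - 1)^2(λ + 6).
λ = 1 has algebraic multiplicity 2; rank(Q − 1I) = 2, so geometric multiplicity = 1.
Geometric multiplicity < algebraic multiplicity, so Q is not diagonalizable.

No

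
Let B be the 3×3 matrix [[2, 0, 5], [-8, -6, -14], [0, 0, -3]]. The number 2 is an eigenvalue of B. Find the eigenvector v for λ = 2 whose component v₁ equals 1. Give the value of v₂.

-1

B − 2I = [[0, 0, 5], [-8, -8, -14], [0, 0, -5]].
Solving (B − 2I)v = 0 gives the eigenspace spanned by (1, -1, 0).
With v₁ = 1, v = (1, -1, 0), so v₂ = -1.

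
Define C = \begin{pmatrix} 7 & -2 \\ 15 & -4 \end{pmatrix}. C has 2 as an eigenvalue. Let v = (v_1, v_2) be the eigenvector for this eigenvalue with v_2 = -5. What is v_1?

C − 2I = [[5, -2], [15, -6]].
Solving (C − 2I)v = 0 gives the eigenspace spanned by (-2, -5).
With v_2 = -5, v = (-2, -5), so v_1 = -2.

-2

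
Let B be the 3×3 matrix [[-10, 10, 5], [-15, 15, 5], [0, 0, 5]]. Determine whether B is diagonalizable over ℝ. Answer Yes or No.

Characteristic polynomial: p(λ) = λ^3 - 10λ^2 + 25λ = λ(λ - 5)^2.
λ = 5 has algebraic multiplicity 2; rank(B − 5I) = 1, so geometric multiplicity = 2.
Every eigenvalue has geometric = algebraic multiplicity, so B is diagonalizable.

Yes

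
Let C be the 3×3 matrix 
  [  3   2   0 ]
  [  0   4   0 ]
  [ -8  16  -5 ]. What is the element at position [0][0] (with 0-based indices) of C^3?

Characteristic polynomial: μ^3 - 2μ^2 - 23μ + 60 = (μ - 4)(μ - 3)(μ + 5), so the eigenvalues are -5, 3, 4.
μ=-5: eigenvector (0, 0, 1).
μ=4: eigenvector (2, 1, 0).
μ=3: eigenvector (1, 0, -1).
P = [[0, 2, 1], [0, 1, 0], [1, 0, -1]], D = diag(-5, 4, 3), P⁻¹ = [[1, -2, 1], [0, 1, 0], [1, -2, 0]].
C³ = P·diag(-125, 64, 27)·P⁻¹ = [[27, 74, 0], [0, 64, 0], [-152, 304, -125]].
The requested entry is 27.

27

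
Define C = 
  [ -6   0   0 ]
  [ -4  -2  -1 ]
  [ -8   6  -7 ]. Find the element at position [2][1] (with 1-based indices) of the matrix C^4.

2080

Characteristic polynomial: t^3 + 15t^2 + 74t + 120 = (t + 4)(t + 5)(t + 6), so the eigenvalues are -6, -5, -4.
t=-6: eigenvector (1, 2, 4).
t=-4: eigenvector (0, 1, 2).
t=-5: eigenvector (0, 1, 3).
P = [[1, 0, 0], [2, 1, 1], [4, 2, 3]], D = diag(-6, -4, -5), P⁻¹ = [[1, 0, 0], [-2, 3, -1], [0, -2, 1]].
C⁴ = P·diag(1296, 256, 625)·P⁻¹ = [[1296, 0, 0], [2080, -482, 369], [4160, -2214, 1363]].
The requested entry is 2080.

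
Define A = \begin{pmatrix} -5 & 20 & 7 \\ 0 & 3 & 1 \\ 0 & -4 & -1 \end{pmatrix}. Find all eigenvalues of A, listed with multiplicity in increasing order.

-5, 1, 1

Characteristic polynomial: p(s) = s^3 + 3s^2 - 9s + 5 = (s - 1)^2(s + 5).
Roots (with multiplicity): -5, 1, 1.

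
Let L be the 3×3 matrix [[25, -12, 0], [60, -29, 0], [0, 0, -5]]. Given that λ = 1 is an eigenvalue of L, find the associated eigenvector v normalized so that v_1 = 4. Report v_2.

L − 1I = [[24, -12, 0], [60, -30, 0], [0, 0, -6]].
Solving (L − 1I)v = 0 gives the eigenspace spanned by (4, 8, 0).
With v_1 = 4, v = (4, 8, 0), so v_2 = 8.

8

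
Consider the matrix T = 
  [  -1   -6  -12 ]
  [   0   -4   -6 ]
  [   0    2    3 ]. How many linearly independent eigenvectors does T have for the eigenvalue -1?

T + 1I = [[0, -6, -12], [0, -3, -6], [0, 2, 4]].
This matrix has rank 1, so its null space has dimension 3 − 1 = 2.

2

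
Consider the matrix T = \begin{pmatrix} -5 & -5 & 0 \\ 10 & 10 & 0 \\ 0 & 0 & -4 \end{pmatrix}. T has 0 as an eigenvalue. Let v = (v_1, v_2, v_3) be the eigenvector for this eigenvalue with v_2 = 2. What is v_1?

-2

T = [[-5, -5, 0], [10, 10, 0], [0, 0, -4]].
Solving (T)v = 0 gives the eigenspace spanned by (-2, 2, 0).
With v_2 = 2, v = (-2, 2, 0), so v_1 = -2.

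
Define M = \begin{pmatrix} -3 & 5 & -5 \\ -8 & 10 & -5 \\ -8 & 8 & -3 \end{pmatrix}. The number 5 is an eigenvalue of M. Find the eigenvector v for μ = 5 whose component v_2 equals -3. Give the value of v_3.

-3

M − 5I = [[-8, 5, -5], [-8, 5, -5], [-8, 8, -8]].
Solving (M − 5I)v = 0 gives the eigenspace spanned by (0, -3, -3).
With v_2 = -3, v = (0, -3, -3), so v_3 = -3.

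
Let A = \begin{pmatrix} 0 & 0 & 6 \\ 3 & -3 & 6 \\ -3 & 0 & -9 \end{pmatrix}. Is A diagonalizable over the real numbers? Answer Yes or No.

Yes

Characteristic polynomial: p(μ) = μ^3 + 12μ^2 + 45μ + 54 = (μ + 3)^2(μ + 6).
μ = -3 has algebraic multiplicity 2; rank(A + 3I) = 1, so geometric multiplicity = 2.
Every eigenvalue has geometric = algebraic multiplicity, so A is diagonalizable.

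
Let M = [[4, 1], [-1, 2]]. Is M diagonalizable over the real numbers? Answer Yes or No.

Characteristic polynomial: p(r) = r^2 - 6r + 9 = (r - 3)^2.
r = 3 has algebraic multiplicity 2; rank(M − 3I) = 1, so geometric multiplicity = 1.
Geometric multiplicity < algebraic multiplicity, so M is not diagonalizable.

No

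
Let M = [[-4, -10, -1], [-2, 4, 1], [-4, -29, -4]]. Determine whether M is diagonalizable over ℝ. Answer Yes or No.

Characteristic polynomial: p(t) = t^3 + 4t^2 - 11t + 6 = (t - 1)^2(t + 6).
t = 1 has algebraic multiplicity 2; rank(M − 1I) = 2, so geometric multiplicity = 1.
Geometric multiplicity < algebraic multiplicity, so M is not diagonalizable.

No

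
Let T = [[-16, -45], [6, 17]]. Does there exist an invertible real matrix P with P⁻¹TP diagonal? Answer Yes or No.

Characteristic polynomial: p(s) = s^2 - s - 2 = (s - 2)(s + 1).
All 2 eigenvalues are distinct, so T is diagonalizable.

Yes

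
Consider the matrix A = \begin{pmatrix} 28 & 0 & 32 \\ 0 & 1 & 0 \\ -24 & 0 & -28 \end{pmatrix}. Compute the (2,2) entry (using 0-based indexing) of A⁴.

Characteristic polynomial: t^3 - t^2 - 16t + 16 = (t - 4)(t - 1)(t + 4), so the eigenvalues are -4, 1, 4.
t=4: eigenvector (4, 0, -3).
t=-4: eigenvector (-1, 0, 1).
t=1: eigenvector (0, 1, 0).
P = [[4, -1, 0], [0, 0, 1], [-3, 1, 0]], D = diag(4, -4, 1), P⁻¹ = [[1, 0, 1], [3, 0, 4], [0, 1, 0]].
A⁴ = P·diag(256, 256, 1)·P⁻¹ = [[256, 0, 0], [0, 1, 0], [0, 0, 256]].
The requested entry is 256.

256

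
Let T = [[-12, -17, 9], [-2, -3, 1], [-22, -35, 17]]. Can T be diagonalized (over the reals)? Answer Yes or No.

No

Characteristic polynomial: p(r) = r^3 - 2r^2 - 20r - 24 = (r - 6)(r + 2)^2.
r = -2 has algebraic multiplicity 2; rank(T + 2I) = 2, so geometric multiplicity = 1.
Geometric multiplicity < algebraic multiplicity, so T is not diagonalizable.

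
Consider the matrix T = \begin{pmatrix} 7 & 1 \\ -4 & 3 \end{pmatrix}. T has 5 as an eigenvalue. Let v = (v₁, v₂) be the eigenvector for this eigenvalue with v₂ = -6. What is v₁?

3

T − 5I = [[2, 1], [-4, -2]].
Solving (T − 5I)v = 0 gives the eigenspace spanned by (3, -6).
With v₂ = -6, v = (3, -6), so v₁ = 3.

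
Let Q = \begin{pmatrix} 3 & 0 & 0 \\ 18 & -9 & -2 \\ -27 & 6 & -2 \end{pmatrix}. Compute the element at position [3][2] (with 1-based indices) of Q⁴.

-4026

Characteristic polynomial: r^3 + 8r^2 - 3r - 90 = (r - 3)(r + 5)(r + 6), so the eigenvalues are -6, -5, 3.
r=3: eigenvector (1, 2, -3).
r=-5: eigenvector (0, 1, -2).
r=-6: eigenvector (0, 2, -3).
P = [[1, 0, 0], [2, 1, 2], [-3, -2, -3]], D = diag(3, -5, -6), P⁻¹ = [[1, 0, 0], [0, -3, -2], [-1, 2, 1]].
Q⁴ = P·diag(81, 625, 1296)·P⁻¹ = [[81, 0, 0], [-2430, 3309, 1342], [3645, -4026, -1388]].
The requested entry is -4026.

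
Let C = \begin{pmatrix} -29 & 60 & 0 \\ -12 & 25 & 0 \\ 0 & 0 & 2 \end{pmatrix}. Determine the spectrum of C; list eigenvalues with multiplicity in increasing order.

-5, 1, 2

Characteristic polynomial: p(λ) = λ^3 + 2λ^2 - 13λ + 10 = (λ - 2)(λ - 1)(λ + 5).
Roots (with multiplicity): -5, 1, 2.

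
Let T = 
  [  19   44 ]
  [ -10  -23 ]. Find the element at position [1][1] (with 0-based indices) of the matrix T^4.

881

Characteristic polynomial: s^2 + 4s + 3 = (s + 1)(s + 3), so the eigenvalues are -3, -1.
s=-3: eigenvector (-2, 1).
s=-1: eigenvector (11, -5).
P = [[-2, 11], [1, -5]], D = diag(-3, -1), P⁻¹ = [[5, 11], [1, 2]].
T⁴ = P·diag(81, 1)·P⁻¹ = [[-799, -1760], [400, 881]].
The requested entry is 881.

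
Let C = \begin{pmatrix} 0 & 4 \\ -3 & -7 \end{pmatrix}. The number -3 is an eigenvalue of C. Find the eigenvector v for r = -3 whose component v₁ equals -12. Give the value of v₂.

9

C + 3I = [[3, 4], [-3, -4]].
Solving (C + 3I)v = 0 gives the eigenspace spanned by (-12, 9).
With v₁ = -12, v = (-12, 9), so v₂ = 9.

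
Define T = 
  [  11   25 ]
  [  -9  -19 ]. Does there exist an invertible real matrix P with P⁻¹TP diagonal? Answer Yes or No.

Characteristic polynomial: p(μ) = μ^2 + 8μ + 16 = (μ + 4)^2.
μ = -4 has algebraic multiplicity 2; rank(T + 4I) = 1, so geometric multiplicity = 1.
Geometric multiplicity < algebraic multiplicity, so T is not diagonalizable.

No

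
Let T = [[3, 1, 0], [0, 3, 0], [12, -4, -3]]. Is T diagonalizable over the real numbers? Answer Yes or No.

No

Characteristic polynomial: p(r) = r^3 - 3r^2 - 9r + 27 = (r - 3)^2(r + 3).
r = 3 has algebraic multiplicity 2; rank(T − 3I) = 2, so geometric multiplicity = 1.
Geometric multiplicity < algebraic multiplicity, so T is not diagonalizable.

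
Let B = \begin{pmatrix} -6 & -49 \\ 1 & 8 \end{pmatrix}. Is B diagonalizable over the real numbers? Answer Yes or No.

Characteristic polynomial: p(μ) = μ^2 - 2μ + 1 = (μ - 1)^2.
μ = 1 has algebraic multiplicity 2; rank(B − 1I) = 1, so geometric multiplicity = 1.
Geometric multiplicity < algebraic multiplicity, so B is not diagonalizable.

No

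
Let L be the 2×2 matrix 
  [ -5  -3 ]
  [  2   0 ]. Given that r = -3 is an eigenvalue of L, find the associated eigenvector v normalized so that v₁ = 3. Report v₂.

L + 3I = [[-2, -3], [2, 3]].
Solving (L + 3I)v = 0 gives the eigenspace spanned by (3, -2).
With v₁ = 3, v = (3, -2), so v₂ = -2.

-2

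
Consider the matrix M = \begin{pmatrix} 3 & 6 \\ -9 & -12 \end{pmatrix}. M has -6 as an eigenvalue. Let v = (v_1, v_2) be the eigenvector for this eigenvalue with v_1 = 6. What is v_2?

-9

M + 6I = [[9, 6], [-9, -6]].
Solving (M + 6I)v = 0 gives the eigenspace spanned by (6, -9).
With v_1 = 6, v = (6, -9), so v_2 = -9.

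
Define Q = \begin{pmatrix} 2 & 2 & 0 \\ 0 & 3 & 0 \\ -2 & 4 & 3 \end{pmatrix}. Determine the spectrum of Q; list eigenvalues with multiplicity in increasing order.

Characteristic polynomial: p(t) = t^3 - 8t^2 + 21t - 18 = (t - 3)^2(t - 2).
Roots (with multiplicity): 2, 3, 3.

2, 3, 3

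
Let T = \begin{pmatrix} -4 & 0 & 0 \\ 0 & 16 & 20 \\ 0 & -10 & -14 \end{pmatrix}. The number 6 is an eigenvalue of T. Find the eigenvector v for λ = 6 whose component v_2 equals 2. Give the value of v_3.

T − 6I = [[-10, 0, 0], [0, 10, 20], [0, -10, -20]].
Solving (T − 6I)v = 0 gives the eigenspace spanned by (0, 2, -1).
With v_2 = 2, v = (0, 2, -1), so v_3 = -1.

-1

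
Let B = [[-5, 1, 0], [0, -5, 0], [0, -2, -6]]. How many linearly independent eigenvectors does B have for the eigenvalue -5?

1

B + 5I = [[0, 1, 0], [0, 0, 0], [0, -2, -1]].
This matrix has rank 2, so its null space has dimension 3 − 2 = 1.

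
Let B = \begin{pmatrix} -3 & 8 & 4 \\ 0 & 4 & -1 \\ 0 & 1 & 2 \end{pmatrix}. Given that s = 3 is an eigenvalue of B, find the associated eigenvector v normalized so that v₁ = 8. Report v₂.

4

B − 3I = [[-6, 8, 4], [0, 1, -1], [0, 1, -1]].
Solving (B − 3I)v = 0 gives the eigenspace spanned by (8, 4, 4).
With v₁ = 8, v = (8, 4, 4), so v₂ = 4.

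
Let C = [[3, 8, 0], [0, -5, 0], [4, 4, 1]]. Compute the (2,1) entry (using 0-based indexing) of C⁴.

160

Characteristic polynomial: μ^3 + μ^2 - 17μ + 15 = (μ - 3)(μ - 1)(μ + 5), so the eigenvalues are -5, 1, 3.
μ=3: eigenvector (1, 0, 2).
μ=1: eigenvector (0, 0, 1).
μ=-5: eigenvector (-1, 1, 0).
P = [[1, 0, -1], [0, 0, 1], [2, 1, 0]], D = diag(3, 1, -5), P⁻¹ = [[1, 1, 0], [-2, -2, 1], [0, 1, 0]].
C⁴ = P·diag(81, 1, 625)·P⁻¹ = [[81, -544, 0], [0, 625, 0], [160, 160, 1]].
The requested entry is 160.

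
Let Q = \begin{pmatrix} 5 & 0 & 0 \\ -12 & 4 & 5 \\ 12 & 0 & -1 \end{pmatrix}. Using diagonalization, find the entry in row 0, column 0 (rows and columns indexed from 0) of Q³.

Characteristic polynomial: λ^3 - 8λ^2 + 11λ + 20 = (λ - 5)(λ - 4)(λ + 1), so the eigenvalues are -1, 4, 5.
λ=5: eigenvector (1, -2, 2).
λ=4: eigenvector (0, 1, 0).
λ=-1: eigenvector (0, -1, 1).
P = [[1, 0, 0], [-2, 1, -1], [2, 0, 1]], D = diag(5, 4, -1), P⁻¹ = [[1, 0, 0], [0, 1, 1], [-2, 0, 1]].
Q³ = P·diag(125, 64, -1)·P⁻¹ = [[125, 0, 0], [-252, 64, 65], [252, 0, -1]].
The requested entry is 125.

125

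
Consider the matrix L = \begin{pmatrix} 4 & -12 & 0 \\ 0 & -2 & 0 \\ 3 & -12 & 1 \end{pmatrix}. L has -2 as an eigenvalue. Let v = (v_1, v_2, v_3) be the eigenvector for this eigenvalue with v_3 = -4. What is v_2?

L + 2I = [[6, -12, 0], [0, 0, 0], [3, -12, 3]].
Solving (L + 2I)v = 0 gives the eigenspace spanned by (-4, -2, -4).
With v_3 = -4, v = (-4, -2, -4), so v_2 = -2.

-2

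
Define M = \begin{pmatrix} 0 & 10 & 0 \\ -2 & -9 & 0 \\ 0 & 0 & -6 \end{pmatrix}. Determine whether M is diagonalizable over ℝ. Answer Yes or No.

Yes

Characteristic polynomial: p(r) = r^3 + 15r^2 + 74r + 120 = (r + 4)(r + 5)(r + 6).
All 3 eigenvalues are distinct, so M is diagonalizable.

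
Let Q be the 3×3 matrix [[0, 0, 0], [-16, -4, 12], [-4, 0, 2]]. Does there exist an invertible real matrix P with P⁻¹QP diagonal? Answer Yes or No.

Yes

Characteristic polynomial: p(r) = r^3 + 2r^2 - 8r = r(r - 2)(r + 4).
All 3 eigenvalues are distinct, so Q is diagonalizable.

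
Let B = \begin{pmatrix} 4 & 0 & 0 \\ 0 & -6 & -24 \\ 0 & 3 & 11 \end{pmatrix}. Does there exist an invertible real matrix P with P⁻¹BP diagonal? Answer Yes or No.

Characteristic polynomial: p(μ) = μ^3 - 9μ^2 + 26μ - 24 = (μ - 4)(μ - 3)(μ - 2).
All 3 eigenvalues are distinct, so B is diagonalizable.

Yes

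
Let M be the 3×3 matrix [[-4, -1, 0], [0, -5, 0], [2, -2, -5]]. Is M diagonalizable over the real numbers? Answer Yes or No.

Characteristic polynomial: p(t) = t^3 + 14t^2 + 65t + 100 = (t + 4)(t + 5)^2.
t = -5 has algebraic multiplicity 2; rank(M + 5I) = 1, so geometric multiplicity = 2.
Every eigenvalue has geometric = algebraic multiplicity, so M is diagonalizable.

Yes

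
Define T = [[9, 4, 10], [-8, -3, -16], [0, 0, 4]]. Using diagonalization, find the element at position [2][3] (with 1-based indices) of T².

Characteristic polynomial: r^3 - 10r^2 + 29r - 20 = (r - 5)(r - 4)(r - 1), so the eigenvalues are 1, 4, 5.
r=4: eigenvector (-2, 0, 1).
r=5: eigenvector (-1, 1, 0).
r=1: eigenvector (-1, 2, 0).
P = [[-2, -1, -1], [0, 1, 2], [1, 0, 0]], D = diag(4, 5, 1), P⁻¹ = [[0, 0, 1], [-2, -1, -4], [1, 1, 2]].
T² = P·diag(16, 25, 1)·P⁻¹ = [[49, 24, 66], [-48, -23, -96], [0, 0, 16]].
The requested entry is -96.

-96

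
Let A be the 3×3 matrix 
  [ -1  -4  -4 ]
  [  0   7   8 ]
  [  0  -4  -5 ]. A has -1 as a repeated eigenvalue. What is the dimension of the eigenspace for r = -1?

A + 1I = [[0, -4, -4], [0, 8, 8], [0, -4, -4]].
This matrix has rank 1, so its null space has dimension 3 − 1 = 2.

2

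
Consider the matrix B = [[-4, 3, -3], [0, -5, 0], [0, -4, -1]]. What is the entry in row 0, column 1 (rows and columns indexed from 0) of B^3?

63

Characteristic polynomial: t^3 + 10t^2 + 29t + 20 = (t + 1)(t + 4)(t + 5), so the eigenvalues are -5, -4, -1.
t=-4: eigenvector (1, 0, 0).
t=-5: eigenvector (0, 1, 1).
t=-1: eigenvector (-1, 0, 1).
P = [[1, 0, -1], [0, 1, 0], [0, 1, 1]], D = diag(-4, -5, -1), P⁻¹ = [[1, -1, 1], [0, 1, 0], [0, -1, 1]].
B³ = P·diag(-64, -125, -1)·P⁻¹ = [[-64, 63, -63], [0, -125, 0], [0, -124, -1]].
The requested entry is 63.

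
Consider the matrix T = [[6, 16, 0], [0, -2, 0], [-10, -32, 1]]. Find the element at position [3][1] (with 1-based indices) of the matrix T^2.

-70

Characteristic polynomial: r^3 - 5r^2 - 8r + 12 = (r - 6)(r - 1)(r + 2), so the eigenvalues are -2, 1, 6.
r=-2: eigenvector (-2, 1, 4).
r=6: eigenvector (1, 0, -2).
r=1: eigenvector (0, 0, 1).
P = [[-2, 1, 0], [1, 0, 0], [4, -2, 1]], D = diag(-2, 6, 1), P⁻¹ = [[0, 1, 0], [1, 2, 0], [2, 0, 1]].
T² = P·diag(4, 36, 1)·P⁻¹ = [[36, 64, 0], [0, 4, 0], [-70, -128, 1]].
The requested entry is -70.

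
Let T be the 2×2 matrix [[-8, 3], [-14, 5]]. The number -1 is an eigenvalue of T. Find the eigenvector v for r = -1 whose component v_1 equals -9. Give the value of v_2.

T + 1I = [[-7, 3], [-14, 6]].
Solving (T + 1I)v = 0 gives the eigenspace spanned by (-9, -21).
With v_1 = -9, v = (-9, -21), so v_2 = -21.

-21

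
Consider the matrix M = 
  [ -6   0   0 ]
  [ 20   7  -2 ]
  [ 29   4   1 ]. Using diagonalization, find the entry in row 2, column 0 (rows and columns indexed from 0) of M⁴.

-3101

Characteristic polynomial: r^3 - 2r^2 - 33r + 90 = (r - 5)(r - 3)(r + 6), so the eigenvalues are -6, 3, 5.
r=3: eigenvector (0, 1, 2).
r=5: eigenvector (0, 1, 1).
r=-6: eigenvector (1, -2, -3).
P = [[0, 0, 1], [1, 1, -2], [2, 1, -3]], D = diag(3, 5, -6), P⁻¹ = [[1, -1, 1], [1, 2, -1], [1, 0, 0]].
M⁴ = P·diag(81, 625, 1296)·P⁻¹ = [[1296, 0, 0], [-1886, 1169, -544], [-3101, 1088, -463]].
The requested entry is -3101.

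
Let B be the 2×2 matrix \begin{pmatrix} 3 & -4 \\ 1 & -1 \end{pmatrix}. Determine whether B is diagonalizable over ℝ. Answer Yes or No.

No

Characteristic polynomial: p(λ) = λ^2 - 2λ + 1 = (λ - 1)^2.
λ = 1 has algebraic multiplicity 2; rank(B − 1I) = 1, so geometric multiplicity = 1.
Geometric multiplicity < algebraic multiplicity, so B is not diagonalizable.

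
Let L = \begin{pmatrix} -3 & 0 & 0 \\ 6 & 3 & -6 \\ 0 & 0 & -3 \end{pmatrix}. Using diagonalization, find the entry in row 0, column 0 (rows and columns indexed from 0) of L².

9

Characteristic polynomial: μ^3 + 3μ^2 - 9μ - 27 = (μ - 3)(μ + 3)^2, so the eigenvalues are -3, -3, 3.
μ=-3: eigenvector (1, 0, 1).
μ=3: eigenvector (0, 1, 0).
μ=-3: eigenvector (2, 1, 3).
P = [[1, 0, 2], [0, 1, 1], [1, 0, 3]], D = diag(-3, 3, -3), P⁻¹ = [[3, 0, -2], [1, 1, -1], [-1, 0, 1]].
L² = P·diag(9, 9, 9)·P⁻¹ = [[9, 0, 0], [0, 9, 0], [0, 0, 9]].
The requested entry is 9.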